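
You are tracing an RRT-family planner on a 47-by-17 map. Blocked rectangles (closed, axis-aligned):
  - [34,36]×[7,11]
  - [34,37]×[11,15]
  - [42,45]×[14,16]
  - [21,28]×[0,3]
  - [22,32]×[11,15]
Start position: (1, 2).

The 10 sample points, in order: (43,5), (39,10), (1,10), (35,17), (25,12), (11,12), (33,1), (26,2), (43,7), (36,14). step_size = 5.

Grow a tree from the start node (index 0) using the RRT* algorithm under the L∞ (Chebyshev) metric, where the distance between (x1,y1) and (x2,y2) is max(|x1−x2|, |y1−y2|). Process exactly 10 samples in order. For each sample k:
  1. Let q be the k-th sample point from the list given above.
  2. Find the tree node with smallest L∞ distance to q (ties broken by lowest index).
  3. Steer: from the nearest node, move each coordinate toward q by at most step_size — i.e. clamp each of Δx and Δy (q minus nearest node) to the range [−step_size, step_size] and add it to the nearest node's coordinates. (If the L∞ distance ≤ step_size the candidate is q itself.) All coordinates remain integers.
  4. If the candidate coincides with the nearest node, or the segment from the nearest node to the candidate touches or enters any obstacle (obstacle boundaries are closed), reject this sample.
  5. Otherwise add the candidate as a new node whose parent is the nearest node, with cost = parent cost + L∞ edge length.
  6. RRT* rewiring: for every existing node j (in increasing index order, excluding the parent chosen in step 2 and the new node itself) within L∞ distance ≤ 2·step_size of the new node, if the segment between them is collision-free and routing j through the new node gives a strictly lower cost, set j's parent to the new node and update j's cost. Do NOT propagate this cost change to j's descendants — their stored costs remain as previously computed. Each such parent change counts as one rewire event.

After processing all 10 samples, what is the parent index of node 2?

1. q=(43,5) nearest=0 d=42 new=(6,5) → add node 1 parent=0 cost=5
2. q=(39,10) nearest=1 d=33 new=(11,10) → add node 2 parent=1 cost=10
3. q=(1,10) nearest=1 d=5 new=(1,10) → add node 3 parent=1 cost=10
4. q=(35,17) nearest=2 d=24 new=(16,15) → add node 4 parent=2 cost=15
5. q=(25,12) nearest=4 d=9 new=(21,12) → add node 5 parent=4 cost=20
6. q=(11,12) nearest=2 d=2 new=(11,12) → add node 6 parent=2 cost=12
7. q=(33,1) nearest=5 d=12 new=(26,7) → blocked by [22,32]×[11,15], reject
8. q=(26,2) nearest=5 d=10 new=(26,7) → blocked by [22,32]×[11,15], reject
9. q=(43,7) nearest=5 d=22 new=(26,7) → blocked by [22,32]×[11,15], reject
10. q=(36,14) nearest=5 d=15 new=(26,14) → blocked by [22,32]×[11,15], reject

Parent of node 2: 1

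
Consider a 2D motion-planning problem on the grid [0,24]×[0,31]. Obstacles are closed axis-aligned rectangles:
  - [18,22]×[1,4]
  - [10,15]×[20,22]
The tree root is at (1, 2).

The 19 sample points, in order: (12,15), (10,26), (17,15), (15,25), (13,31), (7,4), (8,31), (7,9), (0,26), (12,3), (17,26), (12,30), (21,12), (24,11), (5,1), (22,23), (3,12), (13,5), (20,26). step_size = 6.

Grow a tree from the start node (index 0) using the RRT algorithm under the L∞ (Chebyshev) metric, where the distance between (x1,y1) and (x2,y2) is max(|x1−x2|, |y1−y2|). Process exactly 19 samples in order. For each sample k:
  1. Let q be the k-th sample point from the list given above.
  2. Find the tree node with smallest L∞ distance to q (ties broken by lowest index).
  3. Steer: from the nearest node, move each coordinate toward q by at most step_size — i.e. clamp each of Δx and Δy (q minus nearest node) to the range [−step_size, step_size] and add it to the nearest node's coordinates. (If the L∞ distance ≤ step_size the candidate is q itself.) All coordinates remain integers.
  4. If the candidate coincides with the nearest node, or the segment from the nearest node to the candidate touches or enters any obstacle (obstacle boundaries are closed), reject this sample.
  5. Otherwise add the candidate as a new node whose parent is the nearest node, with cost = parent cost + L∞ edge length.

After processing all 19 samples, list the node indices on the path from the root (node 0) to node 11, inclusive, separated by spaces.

Path: 0 1 2 3 10 11

1. q=(12,15) nearest=0 d=13 new=(7,8) → add node 1 parent=0 cost=6
2. q=(10,26) nearest=1 d=18 new=(10,14) → add node 2 parent=1 cost=12
3. q=(17,15) nearest=2 d=7 new=(16,15) → add node 3 parent=2 cost=18
4. q=(15,25) nearest=3 d=10 new=(15,21) → blocked by [10,15]×[20,22], reject
5. q=(13,31) nearest=3 d=16 new=(13,21) → blocked by [10,15]×[20,22], reject
6. q=(7,4) nearest=1 d=4 new=(7,4) → add node 4 parent=1 cost=10
7. q=(8,31) nearest=3 d=16 new=(10,21) → blocked by [10,15]×[20,22], reject
8. q=(7,9) nearest=1 d=1 new=(7,9) → add node 5 parent=1 cost=7
9. q=(0,26) nearest=2 d=12 new=(4,20) → add node 6 parent=2 cost=18
10. q=(12,3) nearest=1 d=5 new=(12,3) → add node 7 parent=1 cost=11
11. q=(17,26) nearest=3 d=11 new=(17,21) → add node 8 parent=3 cost=24
12. q=(12,30) nearest=8 d=9 new=(12,27) → add node 9 parent=8 cost=30
13. q=(21,12) nearest=3 d=5 new=(21,12) → add node 10 parent=3 cost=23
14. q=(24,11) nearest=10 d=3 new=(24,11) → add node 11 parent=10 cost=26
15. q=(5,1) nearest=4 d=3 new=(5,1) → add node 12 parent=4 cost=13
16. q=(22,23) nearest=8 d=5 new=(22,23) → add node 13 parent=8 cost=29
17. q=(3,12) nearest=1 d=4 new=(3,12) → add node 14 parent=1 cost=10
18. q=(13,5) nearest=7 d=2 new=(13,5) → add node 15 parent=7 cost=13
19. q=(20,26) nearest=13 d=3 new=(20,26) → add node 16 parent=13 cost=32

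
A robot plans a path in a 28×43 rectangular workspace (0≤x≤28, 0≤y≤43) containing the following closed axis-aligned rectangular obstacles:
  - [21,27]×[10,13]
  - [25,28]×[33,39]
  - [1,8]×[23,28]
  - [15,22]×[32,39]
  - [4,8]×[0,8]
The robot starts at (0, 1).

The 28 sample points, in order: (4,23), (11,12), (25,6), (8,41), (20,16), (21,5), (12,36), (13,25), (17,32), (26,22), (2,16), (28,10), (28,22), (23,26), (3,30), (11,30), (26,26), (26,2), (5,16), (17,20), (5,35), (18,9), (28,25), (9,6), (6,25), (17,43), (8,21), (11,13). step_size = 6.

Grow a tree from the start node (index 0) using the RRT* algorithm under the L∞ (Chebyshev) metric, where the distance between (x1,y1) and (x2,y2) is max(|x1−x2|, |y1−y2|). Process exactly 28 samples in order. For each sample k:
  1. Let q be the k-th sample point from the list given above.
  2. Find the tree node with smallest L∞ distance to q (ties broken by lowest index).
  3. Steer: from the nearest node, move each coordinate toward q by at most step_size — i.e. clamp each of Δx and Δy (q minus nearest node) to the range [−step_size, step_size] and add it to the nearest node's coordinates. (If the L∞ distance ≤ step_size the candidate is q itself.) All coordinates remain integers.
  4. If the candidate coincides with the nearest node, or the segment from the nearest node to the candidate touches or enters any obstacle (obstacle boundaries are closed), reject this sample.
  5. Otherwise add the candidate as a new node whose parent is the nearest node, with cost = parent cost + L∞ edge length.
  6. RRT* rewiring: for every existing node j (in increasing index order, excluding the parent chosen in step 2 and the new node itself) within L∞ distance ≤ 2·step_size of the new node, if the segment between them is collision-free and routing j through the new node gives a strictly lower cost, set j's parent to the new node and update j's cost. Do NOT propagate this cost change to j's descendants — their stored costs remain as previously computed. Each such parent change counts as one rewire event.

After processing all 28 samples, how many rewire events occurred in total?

1. q=(4,23) nearest=0 d=22 new=(4,7) → blocked by [4,8]×[0,8], reject
2. q=(11,12) nearest=0 d=11 new=(6,7) → blocked by [4,8]×[0,8], reject
3. q=(25,6) nearest=0 d=25 new=(6,6) → blocked by [4,8]×[0,8], reject
4. q=(8,41) nearest=0 d=40 new=(6,7) → blocked by [4,8]×[0,8], reject
5. q=(20,16) nearest=0 d=20 new=(6,7) → blocked by [4,8]×[0,8], reject
6. q=(21,5) nearest=0 d=21 new=(6,5) → blocked by [4,8]×[0,8], reject
7. q=(12,36) nearest=0 d=35 new=(6,7) → blocked by [4,8]×[0,8], reject
8. q=(13,25) nearest=0 d=24 new=(6,7) → blocked by [4,8]×[0,8], reject
9. q=(17,32) nearest=0 d=31 new=(6,7) → blocked by [4,8]×[0,8], reject
10. q=(26,22) nearest=0 d=26 new=(6,7) → blocked by [4,8]×[0,8], reject
11. q=(2,16) nearest=0 d=15 new=(2,7) → add node 1 parent=0 cost=6
12. q=(28,10) nearest=1 d=26 new=(8,10) → blocked by [4,8]×[0,8], reject
13. q=(28,22) nearest=1 d=26 new=(8,13) → add node 2 parent=1 cost=12
14. q=(23,26) nearest=2 d=15 new=(14,19) → add node 3 parent=2 cost=18
15. q=(3,30) nearest=3 d=11 new=(8,25) → blocked by [1,8]×[23,28], reject
16. q=(11,30) nearest=3 d=11 new=(11,25) → add node 4 parent=3 cost=24
17. q=(26,26) nearest=3 d=12 new=(20,25) → add node 5 parent=3 cost=24
18. q=(26,2) nearest=3 d=17 new=(20,13) → add node 6 parent=3 cost=24
19. q=(5,16) nearest=2 d=3 new=(5,16) → add node 7 parent=2 cost=15
20. q=(17,20) nearest=3 d=3 new=(17,20) → add node 8 parent=3 cost=21
21. q=(5,35) nearest=4 d=10 new=(5,31) → blocked by [1,8]×[23,28], reject
22. q=(18,9) nearest=6 d=4 new=(18,9) → add node 9 parent=6 cost=28
23. q=(28,25) nearest=5 d=8 new=(26,25) → add node 10 parent=5 cost=30
24. q=(9,6) nearest=1 d=7 new=(8,6) → blocked by [4,8]×[0,8], reject
25. q=(6,25) nearest=4 d=5 new=(6,25) → blocked by [1,8]×[23,28], reject
26. q=(17,43) nearest=4 d=18 new=(17,31) → add node 11 parent=4 cost=30
27. q=(8,21) nearest=4 d=4 new=(8,21) → add node 12 parent=4 cost=28
28. q=(11,13) nearest=2 d=3 new=(11,13) → add node 13 parent=2 cost=15; rewire 9→13 (22<28); rewire 12→13 (23<28)

Rewire events: 2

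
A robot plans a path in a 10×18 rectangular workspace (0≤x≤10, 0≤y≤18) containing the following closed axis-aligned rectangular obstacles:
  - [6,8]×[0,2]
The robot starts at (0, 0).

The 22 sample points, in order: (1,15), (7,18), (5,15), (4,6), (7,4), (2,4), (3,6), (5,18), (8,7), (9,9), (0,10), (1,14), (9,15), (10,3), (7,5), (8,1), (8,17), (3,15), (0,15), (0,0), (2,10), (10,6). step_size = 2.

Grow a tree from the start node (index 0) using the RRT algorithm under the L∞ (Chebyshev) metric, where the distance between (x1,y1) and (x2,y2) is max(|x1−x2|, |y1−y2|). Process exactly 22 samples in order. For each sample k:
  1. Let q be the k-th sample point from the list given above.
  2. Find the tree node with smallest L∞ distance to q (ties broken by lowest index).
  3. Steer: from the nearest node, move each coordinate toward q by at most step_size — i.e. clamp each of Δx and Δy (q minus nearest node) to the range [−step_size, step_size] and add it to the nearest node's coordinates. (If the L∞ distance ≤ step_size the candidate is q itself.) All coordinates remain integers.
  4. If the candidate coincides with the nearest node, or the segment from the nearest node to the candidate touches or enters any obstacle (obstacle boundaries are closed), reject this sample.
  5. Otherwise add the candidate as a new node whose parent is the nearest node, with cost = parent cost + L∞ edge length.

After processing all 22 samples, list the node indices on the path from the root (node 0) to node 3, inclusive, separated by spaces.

1. q=(1,15) nearest=0 d=15 new=(1,2) → add node 1 parent=0 cost=2
2. q=(7,18) nearest=1 d=16 new=(3,4) → add node 2 parent=1 cost=4
3. q=(5,15) nearest=2 d=11 new=(5,6) → add node 3 parent=2 cost=6
4. q=(4,6) nearest=3 d=1 new=(4,6) → add node 4 parent=3 cost=7
5. q=(7,4) nearest=3 d=2 new=(7,4) → add node 5 parent=3 cost=8
6. q=(2,4) nearest=2 d=1 new=(2,4) → add node 6 parent=2 cost=5
7. q=(3,6) nearest=4 d=1 new=(3,6) → add node 7 parent=4 cost=8
8. q=(5,18) nearest=3 d=12 new=(5,8) → add node 8 parent=3 cost=8
9. q=(8,7) nearest=3 d=3 new=(7,7) → add node 9 parent=3 cost=8
10. q=(9,9) nearest=9 d=2 new=(9,9) → add node 10 parent=9 cost=10
11. q=(0,10) nearest=4 d=4 new=(2,8) → add node 11 parent=4 cost=9
12. q=(1,14) nearest=8 d=6 new=(3,10) → add node 12 parent=8 cost=10
13. q=(9,15) nearest=10 d=6 new=(9,11) → add node 13 parent=10 cost=12
14. q=(10,3) nearest=5 d=3 new=(9,3) → add node 14 parent=5 cost=10
15. q=(7,5) nearest=5 d=1 new=(7,5) → add node 15 parent=5 cost=9
16. q=(8,1) nearest=14 d=2 new=(8,1) → blocked by [6,8]×[0,2], reject
17. q=(8,17) nearest=13 d=6 new=(8,13) → add node 16 parent=13 cost=14
18. q=(3,15) nearest=12 d=5 new=(3,12) → add node 17 parent=12 cost=12
19. q=(0,15) nearest=17 d=3 new=(1,14) → add node 18 parent=17 cost=14
20. q=(0,0) nearest=0 d=0 → coincident, reject
21. q=(2,10) nearest=12 d=1 new=(2,10) → add node 19 parent=12 cost=11
22. q=(10,6) nearest=5 d=3 new=(9,6) → add node 20 parent=5 cost=10

Path: 0 1 2 3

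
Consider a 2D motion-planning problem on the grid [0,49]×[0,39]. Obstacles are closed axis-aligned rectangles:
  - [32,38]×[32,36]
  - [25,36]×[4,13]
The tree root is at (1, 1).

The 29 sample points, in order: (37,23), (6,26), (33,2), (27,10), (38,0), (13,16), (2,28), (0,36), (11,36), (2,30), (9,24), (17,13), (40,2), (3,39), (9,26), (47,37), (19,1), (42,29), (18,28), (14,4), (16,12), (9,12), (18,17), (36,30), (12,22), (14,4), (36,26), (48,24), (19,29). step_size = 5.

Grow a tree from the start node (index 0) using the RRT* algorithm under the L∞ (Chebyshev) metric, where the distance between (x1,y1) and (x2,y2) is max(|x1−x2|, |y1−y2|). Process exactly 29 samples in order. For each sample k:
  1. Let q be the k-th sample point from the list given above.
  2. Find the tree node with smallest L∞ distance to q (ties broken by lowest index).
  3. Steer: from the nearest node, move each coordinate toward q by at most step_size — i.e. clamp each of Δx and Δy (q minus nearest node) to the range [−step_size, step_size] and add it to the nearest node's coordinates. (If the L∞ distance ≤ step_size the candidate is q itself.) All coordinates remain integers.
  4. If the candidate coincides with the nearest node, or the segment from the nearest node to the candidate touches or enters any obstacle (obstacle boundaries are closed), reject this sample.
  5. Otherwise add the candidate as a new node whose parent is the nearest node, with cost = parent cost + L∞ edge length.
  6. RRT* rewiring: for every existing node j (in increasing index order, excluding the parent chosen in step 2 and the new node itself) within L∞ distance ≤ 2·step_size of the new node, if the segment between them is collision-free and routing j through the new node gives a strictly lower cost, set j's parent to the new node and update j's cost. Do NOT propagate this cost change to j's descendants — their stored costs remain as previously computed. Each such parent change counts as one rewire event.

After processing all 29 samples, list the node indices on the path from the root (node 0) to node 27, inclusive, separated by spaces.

1. q=(37,23) nearest=0 d=36 new=(6,6) → add node 1 parent=0 cost=5
2. q=(6,26) nearest=1 d=20 new=(6,11) → add node 2 parent=1 cost=10
3. q=(33,2) nearest=1 d=27 new=(11,2) → add node 3 parent=1 cost=10
4. q=(27,10) nearest=3 d=16 new=(16,7) → add node 4 parent=3 cost=15
5. q=(38,0) nearest=4 d=22 new=(21,2) → add node 5 parent=4 cost=20
6. q=(13,16) nearest=2 d=7 new=(11,16) → add node 6 parent=2 cost=15
7. q=(2,28) nearest=6 d=12 new=(6,21) → add node 7 parent=6 cost=20
8. q=(0,36) nearest=7 d=15 new=(1,26) → add node 8 parent=7 cost=25
9. q=(11,36) nearest=8 d=10 new=(6,31) → add node 9 parent=8 cost=30
10. q=(2,30) nearest=8 d=4 new=(2,30) → add node 10 parent=8 cost=29
11. q=(9,24) nearest=7 d=3 new=(9,24) → add node 11 parent=7 cost=23
12. q=(17,13) nearest=4 d=6 new=(17,12) → add node 12 parent=4 cost=20
13. q=(40,2) nearest=5 d=19 new=(26,2) → add node 13 parent=5 cost=25
14. q=(3,39) nearest=9 d=8 new=(3,36) → add node 14 parent=9 cost=35
15. q=(9,26) nearest=11 d=2 new=(9,26) → add node 15 parent=11 cost=25
16. q=(47,37) nearest=12 d=30 new=(22,17) → add node 16 parent=12 cost=25
17. q=(19,1) nearest=5 d=2 new=(19,1) → add node 17 parent=5 cost=22
18. q=(42,29) nearest=16 d=20 new=(27,22) → add node 18 parent=16 cost=30
19. q=(18,28) nearest=11 d=9 new=(14,28) → add node 19 parent=11 cost=28
20. q=(14,4) nearest=3 d=3 new=(14,4) → add node 20 parent=3 cost=13; rewire 17→20 (18<22)
21. q=(16,12) nearest=12 d=1 new=(16,12) → add node 21 parent=12 cost=21
22. q=(9,12) nearest=2 d=3 new=(9,12) → add node 22 parent=2 cost=13; rewire 21→22 (20<21)
23. q=(18,17) nearest=16 d=4 new=(18,17) → add node 23 parent=16 cost=29
24. q=(36,30) nearest=18 d=9 new=(32,27) → add node 24 parent=18 cost=35
25. q=(12,22) nearest=11 d=3 new=(12,22) → add node 25 parent=11 cost=26
26. q=(14,4) nearest=20 d=0 → coincident, reject
27. q=(36,26) nearest=24 d=4 new=(36,26) → add node 26 parent=24 cost=39
28. q=(48,24) nearest=26 d=12 new=(41,24) → add node 27 parent=26 cost=44
29. q=(19,29) nearest=19 d=5 new=(19,29) → add node 28 parent=19 cost=33

Path: 0 1 3 4 12 16 18 24 26 27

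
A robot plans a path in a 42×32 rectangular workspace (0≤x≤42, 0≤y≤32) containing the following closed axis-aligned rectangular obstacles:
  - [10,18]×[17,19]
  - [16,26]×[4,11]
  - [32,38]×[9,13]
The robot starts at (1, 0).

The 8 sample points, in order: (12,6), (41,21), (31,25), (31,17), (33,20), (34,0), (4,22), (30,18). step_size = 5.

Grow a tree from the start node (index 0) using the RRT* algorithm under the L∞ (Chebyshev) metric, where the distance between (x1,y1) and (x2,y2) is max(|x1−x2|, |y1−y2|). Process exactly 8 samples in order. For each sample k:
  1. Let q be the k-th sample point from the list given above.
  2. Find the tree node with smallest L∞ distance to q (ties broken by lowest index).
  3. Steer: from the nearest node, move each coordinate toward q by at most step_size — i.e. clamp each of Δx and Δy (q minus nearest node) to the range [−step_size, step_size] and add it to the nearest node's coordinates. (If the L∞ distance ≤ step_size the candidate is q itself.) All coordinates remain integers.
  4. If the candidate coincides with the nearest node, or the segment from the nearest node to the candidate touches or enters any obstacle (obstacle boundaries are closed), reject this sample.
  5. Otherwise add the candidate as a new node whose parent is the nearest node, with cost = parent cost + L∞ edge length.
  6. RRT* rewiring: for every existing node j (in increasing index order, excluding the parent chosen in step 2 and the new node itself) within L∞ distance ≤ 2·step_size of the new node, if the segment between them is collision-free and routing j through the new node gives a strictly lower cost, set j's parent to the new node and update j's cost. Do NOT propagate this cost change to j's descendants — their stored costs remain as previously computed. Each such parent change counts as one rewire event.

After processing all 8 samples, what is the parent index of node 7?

Parent of node 7: 2

1. q=(12,6) nearest=0 d=11 new=(6,5) → add node 1 parent=0 cost=5
2. q=(41,21) nearest=1 d=35 new=(11,10) → add node 2 parent=1 cost=10
3. q=(31,25) nearest=2 d=20 new=(16,15) → add node 3 parent=2 cost=15
4. q=(31,17) nearest=3 d=15 new=(21,17) → add node 4 parent=3 cost=20
5. q=(33,20) nearest=4 d=12 new=(26,20) → add node 5 parent=4 cost=25
6. q=(34,0) nearest=4 d=17 new=(26,12) → add node 6 parent=4 cost=25
7. q=(4,22) nearest=2 d=12 new=(6,15) → add node 7 parent=2 cost=15
8. q=(30,18) nearest=5 d=4 new=(30,18) → add node 8 parent=5 cost=29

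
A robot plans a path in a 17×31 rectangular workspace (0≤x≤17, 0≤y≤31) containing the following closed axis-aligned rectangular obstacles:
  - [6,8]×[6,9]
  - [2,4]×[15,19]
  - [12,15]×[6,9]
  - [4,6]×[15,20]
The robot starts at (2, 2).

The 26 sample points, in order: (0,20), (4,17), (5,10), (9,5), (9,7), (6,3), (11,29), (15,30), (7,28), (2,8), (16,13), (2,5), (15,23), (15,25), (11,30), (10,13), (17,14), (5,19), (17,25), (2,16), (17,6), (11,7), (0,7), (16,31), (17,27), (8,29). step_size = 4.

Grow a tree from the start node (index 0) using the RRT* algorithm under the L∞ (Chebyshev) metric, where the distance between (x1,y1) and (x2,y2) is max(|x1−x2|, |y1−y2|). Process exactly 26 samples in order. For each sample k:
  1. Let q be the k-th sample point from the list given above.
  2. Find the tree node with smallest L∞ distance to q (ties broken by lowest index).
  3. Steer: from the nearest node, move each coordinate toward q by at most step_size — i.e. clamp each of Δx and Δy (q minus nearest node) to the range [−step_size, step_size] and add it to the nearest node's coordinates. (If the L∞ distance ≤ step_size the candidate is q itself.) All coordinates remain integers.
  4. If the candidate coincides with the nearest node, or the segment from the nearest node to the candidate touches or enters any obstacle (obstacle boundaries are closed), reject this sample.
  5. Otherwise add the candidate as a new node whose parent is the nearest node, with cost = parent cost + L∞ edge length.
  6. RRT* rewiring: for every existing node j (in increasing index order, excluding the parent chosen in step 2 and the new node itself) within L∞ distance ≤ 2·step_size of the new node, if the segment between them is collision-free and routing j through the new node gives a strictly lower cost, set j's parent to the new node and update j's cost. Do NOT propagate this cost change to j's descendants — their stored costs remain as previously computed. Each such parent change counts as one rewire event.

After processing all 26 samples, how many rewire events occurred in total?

Rewire events: 2

1. q=(0,20) nearest=0 d=18 new=(0,6) → add node 1 parent=0 cost=4
2. q=(4,17) nearest=1 d=11 new=(4,10) → add node 2 parent=1 cost=8
3. q=(5,10) nearest=2 d=1 new=(5,10) → add node 3 parent=2 cost=9
4. q=(9,5) nearest=2 d=5 new=(8,6) → blocked by [6,8]×[6,9], reject
5. q=(9,7) nearest=3 d=4 new=(9,7) → blocked by [6,8]×[6,9], reject
6. q=(6,3) nearest=0 d=4 new=(6,3) → add node 4 parent=0 cost=4
7. q=(11,29) nearest=2 d=19 new=(8,14) → add node 5 parent=2 cost=12
8. q=(15,30) nearest=5 d=16 new=(12,18) → add node 6 parent=5 cost=16
9. q=(7,28) nearest=6 d=10 new=(8,22) → add node 7 parent=6 cost=20
10. q=(2,8) nearest=1 d=2 new=(2,8) → add node 8 parent=1 cost=6
11. q=(16,13) nearest=6 d=5 new=(16,14) → add node 9 parent=6 cost=20
12. q=(2,5) nearest=1 d=2 new=(2,5) → add node 10 parent=1 cost=6
13. q=(15,23) nearest=6 d=5 new=(15,22) → add node 11 parent=6 cost=20
14. q=(15,25) nearest=11 d=3 new=(15,25) → add node 12 parent=11 cost=23
15. q=(11,30) nearest=12 d=5 new=(11,29) → add node 13 parent=12 cost=27
16. q=(10,13) nearest=5 d=2 new=(10,13) → add node 14 parent=5 cost=14
17. q=(17,14) nearest=9 d=1 new=(17,14) → add node 15 parent=9 cost=21
18. q=(5,19) nearest=7 d=3 new=(5,19) → blocked by [4,6]×[15,20], reject
19. q=(17,25) nearest=12 d=2 new=(17,25) → add node 16 parent=12 cost=25
20. q=(2,16) nearest=2 d=6 new=(2,14) → add node 17 parent=2 cost=12
21. q=(17,6) nearest=14 d=7 new=(14,9) → blocked by [12,15]×[6,9], reject
22. q=(11,7) nearest=4 d=5 new=(10,7) → add node 18 parent=4 cost=8; rewire 9→18 (15<20)
23. q=(0,7) nearest=1 d=1 new=(0,7) → add node 19 parent=1 cost=5
24. q=(16,31) nearest=13 d=5 new=(15,31) → add node 20 parent=13 cost=31
25. q=(17,27) nearest=12 d=2 new=(17,27) → add node 21 parent=12 cost=25; rewire 20→21 (29<31)
26. q=(8,29) nearest=13 d=3 new=(8,29) → add node 22 parent=13 cost=30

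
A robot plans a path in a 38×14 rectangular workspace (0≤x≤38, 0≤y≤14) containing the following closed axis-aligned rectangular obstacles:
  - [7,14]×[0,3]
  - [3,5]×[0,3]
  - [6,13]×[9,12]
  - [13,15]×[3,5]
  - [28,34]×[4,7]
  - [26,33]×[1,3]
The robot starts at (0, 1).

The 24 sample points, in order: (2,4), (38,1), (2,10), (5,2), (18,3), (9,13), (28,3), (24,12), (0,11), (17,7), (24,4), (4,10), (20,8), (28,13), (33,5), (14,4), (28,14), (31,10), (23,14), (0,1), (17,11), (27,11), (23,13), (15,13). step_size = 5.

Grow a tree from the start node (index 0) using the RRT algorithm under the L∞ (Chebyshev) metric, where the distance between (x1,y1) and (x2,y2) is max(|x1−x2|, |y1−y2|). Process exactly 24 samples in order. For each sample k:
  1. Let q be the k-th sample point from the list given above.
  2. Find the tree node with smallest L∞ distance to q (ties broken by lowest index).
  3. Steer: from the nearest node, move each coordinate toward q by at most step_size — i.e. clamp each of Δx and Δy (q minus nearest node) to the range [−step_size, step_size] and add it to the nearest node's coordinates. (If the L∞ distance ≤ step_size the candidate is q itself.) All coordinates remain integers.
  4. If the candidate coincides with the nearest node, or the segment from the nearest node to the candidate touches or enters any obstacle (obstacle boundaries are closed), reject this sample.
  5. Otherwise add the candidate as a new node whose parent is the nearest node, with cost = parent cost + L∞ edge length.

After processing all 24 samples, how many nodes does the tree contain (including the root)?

1. q=(2,4) nearest=0 d=3 new=(2,4) → add node 1 parent=0 cost=3
2. q=(38,1) nearest=1 d=36 new=(7,1) → blocked by [7,14]×[0,3], reject
3. q=(2,10) nearest=1 d=6 new=(2,9) → add node 2 parent=1 cost=8
4. q=(5,2) nearest=1 d=3 new=(5,2) → blocked by [3,5]×[0,3], reject
5. q=(18,3) nearest=1 d=16 new=(7,3) → blocked by [7,14]×[0,3], reject
6. q=(9,13) nearest=2 d=7 new=(7,13) → add node 3 parent=2 cost=13
7. q=(28,3) nearest=3 d=21 new=(12,8) → blocked by [6,13]×[9,12], reject
8. q=(24,12) nearest=3 d=17 new=(12,12) → blocked by [6,13]×[9,12], reject
9. q=(0,11) nearest=2 d=2 new=(0,11) → add node 4 parent=2 cost=10
10. q=(17,7) nearest=3 d=10 new=(12,8) → blocked by [6,13]×[9,12], reject
11. q=(24,4) nearest=3 d=17 new=(12,8) → blocked by [6,13]×[9,12], reject
12. q=(4,10) nearest=2 d=2 new=(4,10) → add node 5 parent=2 cost=10
13. q=(20,8) nearest=3 d=13 new=(12,8) → blocked by [6,13]×[9,12], reject
14. q=(28,13) nearest=3 d=21 new=(12,13) → add node 6 parent=3 cost=18
15. q=(33,5) nearest=6 d=21 new=(17,8) → blocked by [6,13]×[9,12], reject
16. q=(14,4) nearest=3 d=9 new=(12,8) → blocked by [6,13]×[9,12], reject
17. q=(28,14) nearest=6 d=16 new=(17,14) → add node 7 parent=6 cost=23
18. q=(31,10) nearest=7 d=14 new=(22,10) → add node 8 parent=7 cost=28
19. q=(23,14) nearest=8 d=4 new=(23,14) → add node 9 parent=8 cost=32
20. q=(0,1) nearest=0 d=0 → coincident, reject
21. q=(17,11) nearest=7 d=3 new=(17,11) → add node 10 parent=7 cost=26
22. q=(27,11) nearest=9 d=4 new=(27,11) → add node 11 parent=9 cost=36
23. q=(23,13) nearest=9 d=1 new=(23,13) → add node 12 parent=9 cost=33
24. q=(15,13) nearest=7 d=2 new=(15,13) → add node 13 parent=7 cost=25

Node count: 14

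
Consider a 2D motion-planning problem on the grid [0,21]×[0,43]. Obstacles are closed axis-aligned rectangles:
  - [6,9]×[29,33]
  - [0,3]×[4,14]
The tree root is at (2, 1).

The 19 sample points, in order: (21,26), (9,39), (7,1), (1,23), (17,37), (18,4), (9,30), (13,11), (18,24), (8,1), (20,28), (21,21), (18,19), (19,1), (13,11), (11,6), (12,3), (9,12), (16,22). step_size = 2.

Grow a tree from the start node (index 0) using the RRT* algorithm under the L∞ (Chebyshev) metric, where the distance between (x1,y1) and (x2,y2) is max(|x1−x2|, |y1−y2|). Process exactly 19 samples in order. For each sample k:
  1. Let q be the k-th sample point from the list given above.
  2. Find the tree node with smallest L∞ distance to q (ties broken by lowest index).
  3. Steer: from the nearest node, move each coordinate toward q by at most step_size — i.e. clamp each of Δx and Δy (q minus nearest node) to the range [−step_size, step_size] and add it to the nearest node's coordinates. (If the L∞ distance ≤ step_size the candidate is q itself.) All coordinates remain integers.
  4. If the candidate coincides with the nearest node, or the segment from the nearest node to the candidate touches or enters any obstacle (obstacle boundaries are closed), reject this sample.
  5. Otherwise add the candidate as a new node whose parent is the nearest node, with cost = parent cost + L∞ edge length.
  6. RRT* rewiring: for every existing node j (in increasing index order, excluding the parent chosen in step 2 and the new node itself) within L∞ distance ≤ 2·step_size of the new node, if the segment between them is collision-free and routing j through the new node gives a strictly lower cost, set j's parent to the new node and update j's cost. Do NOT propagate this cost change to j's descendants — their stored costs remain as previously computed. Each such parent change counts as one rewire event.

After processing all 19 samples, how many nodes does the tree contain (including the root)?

Node count: 20

1. q=(21,26) nearest=0 d=25 new=(4,3) → add node 1 parent=0 cost=2
2. q=(9,39) nearest=1 d=36 new=(6,5) → add node 2 parent=1 cost=4
3. q=(7,1) nearest=1 d=3 new=(6,1) → add node 3 parent=1 cost=4
4. q=(1,23) nearest=2 d=18 new=(4,7) → add node 4 parent=2 cost=6
5. q=(17,37) nearest=4 d=30 new=(6,9) → add node 5 parent=4 cost=8
6. q=(18,4) nearest=2 d=12 new=(8,4) → add node 6 parent=2 cost=6
7. q=(9,30) nearest=5 d=21 new=(8,11) → add node 7 parent=5 cost=10
8. q=(13,11) nearest=7 d=5 new=(10,11) → add node 8 parent=7 cost=12
9. q=(18,24) nearest=7 d=13 new=(10,13) → add node 9 parent=7 cost=12
10. q=(8,1) nearest=3 d=2 new=(8,1) → add node 10 parent=3 cost=6
11. q=(20,28) nearest=9 d=15 new=(12,15) → add node 11 parent=9 cost=14
12. q=(21,21) nearest=11 d=9 new=(14,17) → add node 12 parent=11 cost=16
13. q=(18,19) nearest=12 d=4 new=(16,19) → add node 13 parent=12 cost=18
14. q=(19,1) nearest=8 d=10 new=(12,9) → add node 14 parent=8 cost=14
15. q=(13,11) nearest=14 d=2 new=(13,11) → add node 15 parent=14 cost=16
16. q=(11,6) nearest=6 d=3 new=(10,6) → add node 16 parent=6 cost=8; rewire 14→16 (11<14)
17. q=(12,3) nearest=16 d=3 new=(12,4) → add node 17 parent=16 cost=10
18. q=(9,12) nearest=7 d=1 new=(9,12) → add node 18 parent=7 cost=11; rewire 15→18 (15<16)
19. q=(16,22) nearest=13 d=3 new=(16,21) → add node 19 parent=13 cost=20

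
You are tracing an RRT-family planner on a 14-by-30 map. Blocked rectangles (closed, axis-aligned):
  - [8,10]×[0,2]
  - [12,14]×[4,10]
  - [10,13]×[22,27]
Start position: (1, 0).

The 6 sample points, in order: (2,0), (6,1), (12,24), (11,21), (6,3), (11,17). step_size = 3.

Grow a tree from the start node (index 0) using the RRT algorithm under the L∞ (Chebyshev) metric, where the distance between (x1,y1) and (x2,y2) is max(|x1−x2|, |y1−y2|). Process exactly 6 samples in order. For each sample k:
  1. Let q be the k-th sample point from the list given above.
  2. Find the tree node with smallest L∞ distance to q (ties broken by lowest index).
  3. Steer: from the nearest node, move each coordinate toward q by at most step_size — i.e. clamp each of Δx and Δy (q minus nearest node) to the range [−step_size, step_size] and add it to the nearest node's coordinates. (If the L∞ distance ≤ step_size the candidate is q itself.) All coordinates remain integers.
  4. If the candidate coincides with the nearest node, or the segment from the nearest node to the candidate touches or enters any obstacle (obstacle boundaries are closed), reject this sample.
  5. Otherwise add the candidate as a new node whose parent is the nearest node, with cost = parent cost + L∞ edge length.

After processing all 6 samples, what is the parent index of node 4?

1. q=(2,0) nearest=0 d=1 new=(2,0) → add node 1 parent=0 cost=1
2. q=(6,1) nearest=1 d=4 new=(5,1) → add node 2 parent=1 cost=4
3. q=(12,24) nearest=2 d=23 new=(8,4) → add node 3 parent=2 cost=7
4. q=(11,21) nearest=3 d=17 new=(11,7) → add node 4 parent=3 cost=10
5. q=(6,3) nearest=2 d=2 new=(6,3) → add node 5 parent=2 cost=6
6. q=(11,17) nearest=4 d=10 new=(11,10) → add node 6 parent=4 cost=13

Parent of node 4: 3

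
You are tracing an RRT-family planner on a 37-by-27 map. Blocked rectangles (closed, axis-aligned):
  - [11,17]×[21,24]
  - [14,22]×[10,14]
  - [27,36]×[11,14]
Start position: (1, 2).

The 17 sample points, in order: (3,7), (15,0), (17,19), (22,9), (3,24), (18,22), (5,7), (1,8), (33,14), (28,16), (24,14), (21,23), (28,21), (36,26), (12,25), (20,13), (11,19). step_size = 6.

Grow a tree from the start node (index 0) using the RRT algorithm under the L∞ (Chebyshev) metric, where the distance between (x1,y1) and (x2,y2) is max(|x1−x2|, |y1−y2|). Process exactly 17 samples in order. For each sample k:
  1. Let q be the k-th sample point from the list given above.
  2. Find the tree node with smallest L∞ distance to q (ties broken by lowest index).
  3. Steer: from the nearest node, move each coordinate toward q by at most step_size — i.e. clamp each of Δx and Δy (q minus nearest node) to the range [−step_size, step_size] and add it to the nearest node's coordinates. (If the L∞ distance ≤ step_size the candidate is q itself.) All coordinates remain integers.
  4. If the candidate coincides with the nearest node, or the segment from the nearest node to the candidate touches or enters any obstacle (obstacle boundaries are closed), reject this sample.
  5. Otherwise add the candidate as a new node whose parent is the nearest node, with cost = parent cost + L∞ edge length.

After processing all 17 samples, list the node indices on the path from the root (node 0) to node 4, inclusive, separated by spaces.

1. q=(3,7) nearest=0 d=5 new=(3,7) → add node 1 parent=0 cost=5
2. q=(15,0) nearest=1 d=12 new=(9,1) → add node 2 parent=1 cost=11
3. q=(17,19) nearest=1 d=14 new=(9,13) → add node 3 parent=1 cost=11
4. q=(22,9) nearest=2 d=13 new=(15,7) → add node 4 parent=2 cost=17
5. q=(3,24) nearest=3 d=11 new=(3,19) → add node 5 parent=3 cost=17
6. q=(18,22) nearest=3 d=9 new=(15,19) → add node 6 parent=3 cost=17
7. q=(5,7) nearest=1 d=2 new=(5,7) → add node 7 parent=1 cost=7
8. q=(1,8) nearest=1 d=2 new=(1,8) → add node 8 parent=1 cost=7
9. q=(33,14) nearest=4 d=18 new=(21,13) → blocked by [14,22]×[10,14], reject
10. q=(28,16) nearest=4 d=13 new=(21,13) → blocked by [14,22]×[10,14], reject
11. q=(24,14) nearest=4 d=9 new=(21,13) → blocked by [14,22]×[10,14], reject
12. q=(21,23) nearest=6 d=6 new=(21,23) → add node 9 parent=6 cost=23
13. q=(28,21) nearest=9 d=7 new=(27,21) → add node 10 parent=9 cost=29
14. q=(36,26) nearest=10 d=9 new=(33,26) → add node 11 parent=10 cost=35
15. q=(12,25) nearest=6 d=6 new=(12,25) → blocked by [11,17]×[21,24], reject
16. q=(20,13) nearest=4 d=6 new=(20,13) → blocked by [14,22]×[10,14], reject
17. q=(11,19) nearest=6 d=4 new=(11,19) → add node 12 parent=6 cost=21

Path: 0 1 2 4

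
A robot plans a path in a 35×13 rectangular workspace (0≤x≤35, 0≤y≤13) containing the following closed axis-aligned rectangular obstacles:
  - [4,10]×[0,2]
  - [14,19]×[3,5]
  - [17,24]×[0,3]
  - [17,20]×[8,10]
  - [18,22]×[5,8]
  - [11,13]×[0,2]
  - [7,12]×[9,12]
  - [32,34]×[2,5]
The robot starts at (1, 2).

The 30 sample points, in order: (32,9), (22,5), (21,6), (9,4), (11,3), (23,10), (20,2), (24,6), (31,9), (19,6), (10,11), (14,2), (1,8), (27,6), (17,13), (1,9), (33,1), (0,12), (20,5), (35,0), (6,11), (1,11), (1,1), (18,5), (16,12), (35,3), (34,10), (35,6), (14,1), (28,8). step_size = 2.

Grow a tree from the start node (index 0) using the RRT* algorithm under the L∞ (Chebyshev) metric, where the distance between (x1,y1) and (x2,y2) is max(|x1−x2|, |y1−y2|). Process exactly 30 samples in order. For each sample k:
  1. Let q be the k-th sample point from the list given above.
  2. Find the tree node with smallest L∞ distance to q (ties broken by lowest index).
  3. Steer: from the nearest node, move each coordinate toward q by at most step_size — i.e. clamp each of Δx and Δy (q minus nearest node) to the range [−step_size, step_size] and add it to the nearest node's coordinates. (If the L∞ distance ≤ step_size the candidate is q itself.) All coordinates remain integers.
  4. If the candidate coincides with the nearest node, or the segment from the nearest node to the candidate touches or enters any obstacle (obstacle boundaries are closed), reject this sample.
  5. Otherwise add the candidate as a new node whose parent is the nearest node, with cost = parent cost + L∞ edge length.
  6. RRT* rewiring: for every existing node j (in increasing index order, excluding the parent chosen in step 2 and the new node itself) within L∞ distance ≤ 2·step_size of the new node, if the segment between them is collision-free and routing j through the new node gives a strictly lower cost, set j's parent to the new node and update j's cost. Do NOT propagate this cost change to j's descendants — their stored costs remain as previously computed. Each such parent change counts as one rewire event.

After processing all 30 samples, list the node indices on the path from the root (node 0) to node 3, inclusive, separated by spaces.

Path: 0 1 2 3

1. q=(32,9) nearest=0 d=31 new=(3,4) → add node 1 parent=0 cost=2
2. q=(22,5) nearest=1 d=19 new=(5,5) → add node 2 parent=1 cost=4
3. q=(21,6) nearest=2 d=16 new=(7,6) → add node 3 parent=2 cost=6
4. q=(9,4) nearest=3 d=2 new=(9,4) → add node 4 parent=3 cost=8
5. q=(11,3) nearest=4 d=2 new=(11,3) → add node 5 parent=4 cost=10
6. q=(23,10) nearest=5 d=12 new=(13,5) → add node 6 parent=5 cost=12
7. q=(20,2) nearest=6 d=7 new=(15,3) → blocked by [14,19]×[3,5], reject
8. q=(24,6) nearest=6 d=11 new=(15,6) → add node 7 parent=6 cost=14
9. q=(31,9) nearest=7 d=16 new=(17,8) → blocked by [17,20]×[8,10], reject
10. q=(19,6) nearest=7 d=4 new=(17,6) → add node 8 parent=7 cost=16
11. q=(10,11) nearest=3 d=5 new=(9,8) → add node 9 parent=3 cost=8
12. q=(14,2) nearest=5 d=3 new=(13,2) → blocked by [11,13]×[0,2], reject
13. q=(1,8) nearest=1 d=4 new=(1,6) → add node 10 parent=1 cost=4
14. q=(27,6) nearest=8 d=10 new=(19,6) → blocked by [18,22]×[5,8], reject
15. q=(17,13) nearest=7 d=7 new=(17,8) → blocked by [17,20]×[8,10], reject
16. q=(1,9) nearest=10 d=3 new=(1,8) → add node 11 parent=10 cost=6
17. q=(33,1) nearest=8 d=16 new=(19,4) → blocked by [14,19]×[3,5], reject
18. q=(0,12) nearest=11 d=4 new=(0,10) → add node 12 parent=11 cost=8
19. q=(20,5) nearest=8 d=3 new=(19,5) → blocked by [14,19]×[3,5], reject
20. q=(35,0) nearest=8 d=18 new=(19,4) → blocked by [14,19]×[3,5], reject
21. q=(6,11) nearest=9 d=3 new=(7,10) → blocked by [7,12]×[9,12], reject
22. q=(1,11) nearest=12 d=1 new=(1,11) → add node 13 parent=12 cost=9
23. q=(1,1) nearest=0 d=1 new=(1,1) → add node 14 parent=0 cost=1
24. q=(18,5) nearest=8 d=1 new=(18,5) → blocked by [14,19]×[3,5], reject
25. q=(16,12) nearest=7 d=6 new=(16,8) → add node 15 parent=7 cost=16
26. q=(35,3) nearest=8 d=18 new=(19,4) → blocked by [14,19]×[3,5], reject
27. q=(34,10) nearest=8 d=17 new=(19,8) → blocked by [17,20]×[8,10], reject
28. q=(35,6) nearest=8 d=18 new=(19,6) → blocked by [18,22]×[5,8], reject
29. q=(14,1) nearest=5 d=3 new=(13,1) → blocked by [11,13]×[0,2], reject
30. q=(28,8) nearest=8 d=11 new=(19,8) → blocked by [17,20]×[8,10], reject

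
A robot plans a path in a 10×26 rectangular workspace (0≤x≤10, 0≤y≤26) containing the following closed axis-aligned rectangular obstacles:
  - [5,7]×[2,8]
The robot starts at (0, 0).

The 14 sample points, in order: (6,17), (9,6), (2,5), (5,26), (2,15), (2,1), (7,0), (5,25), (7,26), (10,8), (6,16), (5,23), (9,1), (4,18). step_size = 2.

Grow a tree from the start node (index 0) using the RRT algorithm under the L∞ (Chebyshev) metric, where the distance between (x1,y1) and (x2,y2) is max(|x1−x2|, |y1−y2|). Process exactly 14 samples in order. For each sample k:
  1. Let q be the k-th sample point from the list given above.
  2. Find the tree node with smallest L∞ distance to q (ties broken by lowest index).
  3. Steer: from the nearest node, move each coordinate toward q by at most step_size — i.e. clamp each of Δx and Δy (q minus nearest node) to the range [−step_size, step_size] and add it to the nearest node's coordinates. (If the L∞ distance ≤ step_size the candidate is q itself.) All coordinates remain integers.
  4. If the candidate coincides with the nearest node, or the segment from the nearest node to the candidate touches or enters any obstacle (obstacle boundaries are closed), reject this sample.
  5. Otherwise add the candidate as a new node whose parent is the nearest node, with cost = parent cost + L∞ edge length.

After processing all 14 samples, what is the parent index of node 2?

Parent of node 2: 1

1. q=(6,17) nearest=0 d=17 new=(2,2) → add node 1 parent=0 cost=2
2. q=(9,6) nearest=1 d=7 new=(4,4) → add node 2 parent=1 cost=4
3. q=(2,5) nearest=2 d=2 new=(2,5) → add node 3 parent=2 cost=6
4. q=(5,26) nearest=3 d=21 new=(4,7) → add node 4 parent=3 cost=8
5. q=(2,15) nearest=4 d=8 new=(2,9) → add node 5 parent=4 cost=10
6. q=(2,1) nearest=1 d=1 new=(2,1) → add node 6 parent=1 cost=3
7. q=(7,0) nearest=2 d=4 new=(6,2) → blocked by [5,7]×[2,8], reject
8. q=(5,25) nearest=5 d=16 new=(4,11) → add node 7 parent=5 cost=12
9. q=(7,26) nearest=7 d=15 new=(6,13) → add node 8 parent=7 cost=14
10. q=(10,8) nearest=8 d=5 new=(8,11) → add node 9 parent=8 cost=16
11. q=(6,16) nearest=8 d=3 new=(6,15) → add node 10 parent=8 cost=16
12. q=(5,23) nearest=10 d=8 new=(5,17) → add node 11 parent=10 cost=18
13. q=(9,1) nearest=2 d=5 new=(6,2) → blocked by [5,7]×[2,8], reject
14. q=(4,18) nearest=11 d=1 new=(4,18) → add node 12 parent=11 cost=19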